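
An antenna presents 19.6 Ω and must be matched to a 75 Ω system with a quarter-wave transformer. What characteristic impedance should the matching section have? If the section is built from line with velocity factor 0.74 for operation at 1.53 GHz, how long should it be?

Z_qwt = √(Z_0·R_L) = √(75 × 19.6) = √1470
λ = 0.74·c/f = 0.145 m, so l = λ/4 = 0.0363 m

Z_qwt ≈ 38.3 Ω; length ≈ 3.63 cm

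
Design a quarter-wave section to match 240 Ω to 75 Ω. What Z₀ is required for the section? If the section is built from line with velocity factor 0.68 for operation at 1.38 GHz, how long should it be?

Z_qwt ≈ 134 Ω; length ≈ 3.7 cm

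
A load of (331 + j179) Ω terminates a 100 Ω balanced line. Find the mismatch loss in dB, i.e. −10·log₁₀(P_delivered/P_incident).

mismatch loss ≈ 2.16 dB

Γ = (231 + j179)/(431 + j179), |Γ| = 0.626
|Γ|² = 0.392, so P_del/P_inc = 1 − |Γ|² = 0.608
ML = −10·log₁₀(1 − |Γ|²)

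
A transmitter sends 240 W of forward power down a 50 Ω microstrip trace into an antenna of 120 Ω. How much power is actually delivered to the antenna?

Γ = (120 − 50)/(120 + 50) = 0.412
|Γ|² = 0.17
P_refl = |Γ|²·P_inc = 40.7 W, P_del = (1 − |Γ|²)·P_inc = 199 W

P_delivered ≈ 199 W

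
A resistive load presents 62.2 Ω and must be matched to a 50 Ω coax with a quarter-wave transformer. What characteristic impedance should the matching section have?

Z_qwt = √(Z_0·R_L) = √(50 × 62.2) = √3110

Z_qwt ≈ 55.8 Ω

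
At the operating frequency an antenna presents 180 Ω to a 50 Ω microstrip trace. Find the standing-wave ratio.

VSWR ≈ 3.6

For a purely resistive load, VSWR = R_L/Z_0 or Z_0/R_L (whichever > 1) = 180/50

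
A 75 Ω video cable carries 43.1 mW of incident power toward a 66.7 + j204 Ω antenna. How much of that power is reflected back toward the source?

|Γ| = |(-8.3 + j204)/(141.7 + j204)| = 0.822
|Γ|² = 0.676
P_refl = |Γ|²·P_inc = 29.1 mW, P_del = (1 − |Γ|²)·P_inc = 14 mW

P_reflected ≈ 29.1 mW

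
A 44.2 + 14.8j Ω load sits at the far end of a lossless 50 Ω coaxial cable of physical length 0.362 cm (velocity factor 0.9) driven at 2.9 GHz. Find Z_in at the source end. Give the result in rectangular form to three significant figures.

Z_in ≈ 51.8 + j17.1 Ω

λ = v/f = 0.9·c / 2.9 GHz = 0.0931 m
βl = 2π·l/λ = 2π × 0.0389 = 14°
tan(βl) = tan(14°) = 0.249
Z_in = Z_0·(Z_L + jZ_0·tanβl)/(Z_0 + jZ_L·tanβl)
     = 50·(44.2 + j27.3)/(46.3 + j11)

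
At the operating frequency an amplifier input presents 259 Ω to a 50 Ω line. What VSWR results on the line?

Γ = (259 − 50)/(259 + 50) = 0.676
VSWR = (1 + 0.676)/(1 − 0.676)

VSWR ≈ 5.18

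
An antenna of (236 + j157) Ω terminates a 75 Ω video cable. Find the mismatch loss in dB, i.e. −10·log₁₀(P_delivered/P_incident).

mismatch loss ≈ 2.34 dB

Γ = (161 + j157)/(311 + j157), |Γ| = 0.645
|Γ|² = 0.417, so P_del/P_inc = 1 − |Γ|² = 0.583
ML = −10·log₁₀(1 − |Γ|²)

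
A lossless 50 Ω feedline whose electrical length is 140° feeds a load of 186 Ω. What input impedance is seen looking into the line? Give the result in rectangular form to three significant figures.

Z_in ≈ 29.5 + j50.1 Ω

tan(βl) = tan(140°) = -0.839
Z_in = Z_0·(Z_L + jZ_0·tanβl)/(Z_0 + jZ_L·tanβl)
     = 50·(186 − j42)/(50 − j156)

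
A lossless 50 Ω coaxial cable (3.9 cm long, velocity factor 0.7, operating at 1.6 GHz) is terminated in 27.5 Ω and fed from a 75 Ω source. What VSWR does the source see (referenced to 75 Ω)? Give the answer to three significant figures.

λ = v/f = 0.7·c / 1.6 GHz = 0.131 m
βl = 2π·l/λ = 2π × 0.297 = 107°
tan(βl) = -3.28
Z_in = Z_0·(Z_L + jZ_0·tanβl)/(Z_0 + jZ_L·tanβl) = 76 − j26.9 Ω
Γ_s = (Z_in − Z_s)/(Z_in + Z_s) = (0.982 − j26.9)/(151 − j26.9), |Γ_s| = 0.176
VSWR = (1 + |Γ_s|)/(1 − |Γ_s|)

VSWR ≈ 1.43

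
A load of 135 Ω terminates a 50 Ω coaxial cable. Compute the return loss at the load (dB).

Γ = (135 − 50)/(135 + 50) = 0.459
RL = −20·log₁₀|Γ| = −20·log₁₀(0.459)

RL ≈ 6.76 dB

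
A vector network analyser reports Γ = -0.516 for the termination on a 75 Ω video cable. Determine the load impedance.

Z_L ≈ 23.9 Ω

Z_L = Z_0·(1 + Γ)/(1 − Γ) = 75·(0.484)/(1.52)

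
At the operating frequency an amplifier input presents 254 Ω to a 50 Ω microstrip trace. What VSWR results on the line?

VSWR ≈ 5.08

Γ = (254 − 50)/(254 + 50) = 0.671
VSWR = (1 + 0.671)/(1 − 0.671)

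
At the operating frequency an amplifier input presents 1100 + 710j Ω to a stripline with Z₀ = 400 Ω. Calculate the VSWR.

VSWR ≈ 4.01

Γ = (Z_L − Z_0)/(Z_L + Z_0) = (700 + j710)/(1500 + j710)
|Γ| = 997/1660 = 0.601
VSWR = (1 + |Γ|)/(1 − |Γ|) = 1.6/0.399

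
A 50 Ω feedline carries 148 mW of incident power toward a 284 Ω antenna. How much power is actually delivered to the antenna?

Γ = (284 − 50)/(284 + 50) = 0.701
|Γ|² = 0.491
P_refl = |Γ|²·P_inc = 72.6 mW, P_del = (1 − |Γ|²)·P_inc = 75.4 mW

P_delivered ≈ 75.4 mW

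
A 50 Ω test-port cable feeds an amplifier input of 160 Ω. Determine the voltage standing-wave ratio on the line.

VSWR ≈ 3.2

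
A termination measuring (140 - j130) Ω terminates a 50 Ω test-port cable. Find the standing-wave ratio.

VSWR ≈ 5.39

Γ = (Z_L − Z_0)/(Z_L + Z_0) = (90 − j130)/(190 − j130)
|Γ| = 158/230 = 0.687
VSWR = (1 + |Γ|)/(1 − |Γ|) = 1.69/0.313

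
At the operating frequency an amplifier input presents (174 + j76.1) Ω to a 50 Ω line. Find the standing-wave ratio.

VSWR ≈ 4.19

Γ = (Z_L − Z_0)/(Z_L + Z_0) = (124 + j76.1)/(224 + j76.1)
|Γ| = 145/237 = 0.615
VSWR = (1 + |Γ|)/(1 − |Γ|) = 1.61/0.385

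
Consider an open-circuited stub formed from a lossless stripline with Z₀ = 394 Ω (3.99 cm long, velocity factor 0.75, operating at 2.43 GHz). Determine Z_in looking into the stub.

Z_in ≈ +j850 Ω

λ = v/f = 0.75·c / 2.43 GHz = 0.0926 m
βl = 2π·l/λ = 2π × 0.431 = 155°
tan(βl) = -0.464
For an open-circuited stub, Z_in = −jZ_0·cot(βl) = −jZ_0/tan(βl)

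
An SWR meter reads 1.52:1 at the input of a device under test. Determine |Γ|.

|Γ| ≈ 0.206

|Γ| = (S − 1)/(S + 1) = (1.52 − 1)/(1.52 + 1) = 0.52/2.52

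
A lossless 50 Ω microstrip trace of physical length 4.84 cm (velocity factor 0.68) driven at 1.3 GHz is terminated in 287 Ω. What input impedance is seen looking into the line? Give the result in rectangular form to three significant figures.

Z_in ≈ 9.95 + j18.6 Ω

λ = v/f = 0.68·c / 1.3 GHz = 0.157 m
βl = 2π·l/λ = 2π × 0.308 = 111°
tan(βl) = tan(111°) = -2.6
Z_in = Z_0·(Z_L + jZ_0·tanβl)/(Z_0 + jZ_L·tanβl)
     = 50·(287 − j130)/(50 − j746)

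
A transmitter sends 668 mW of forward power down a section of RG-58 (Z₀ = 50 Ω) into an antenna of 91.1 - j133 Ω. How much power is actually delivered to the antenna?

P_delivered ≈ 324 mW

|Γ| = |(41.1 − j133)/(141.1 − j133)| = 0.718
|Γ|² = 0.515
P_refl = |Γ|²·P_inc = 344 mW, P_del = (1 − |Γ|²)·P_inc = 324 mW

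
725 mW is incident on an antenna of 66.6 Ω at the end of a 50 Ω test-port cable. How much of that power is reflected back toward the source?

Γ = (66.6 − 50)/(66.6 + 50) = 0.142
|Γ|² = 0.0203
P_refl = |Γ|²·P_inc = 14.7 mW, P_del = (1 − |Γ|²)·P_inc = 710 mW

P_reflected ≈ 14.7 mW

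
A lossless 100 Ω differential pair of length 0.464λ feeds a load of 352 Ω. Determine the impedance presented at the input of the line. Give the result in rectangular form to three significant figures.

Z_in ≈ 224 + j158 Ω

βl = 2π × 0.464 = 167°
tan(βl) = tan(167°) = -0.23
Z_in = Z_0·(Z_L + jZ_0·tanβl)/(Z_0 + jZ_L·tanβl)
     = 100·(352 − j23)/(100 − j81)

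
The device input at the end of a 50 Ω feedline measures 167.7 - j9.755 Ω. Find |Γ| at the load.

|Γ| ≈ 0.542

Γ = (Z_L − Z_0)/(Z_L + Z_0) = (117.7 − j9.755)/(217.7 − j9.755)
|Γ| = 118/218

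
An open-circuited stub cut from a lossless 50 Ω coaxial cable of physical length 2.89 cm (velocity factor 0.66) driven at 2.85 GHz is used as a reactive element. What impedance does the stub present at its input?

Z_in ≈ +j85.8 Ω

λ = v/f = 0.66·c / 2.85 GHz = 0.0695 m
βl = 2π·l/λ = 2π × 0.416 = 150°
tan(βl) = -0.583
For an open-circuited stub, Z_in = −jZ_0·cot(βl) = −jZ_0/tan(βl)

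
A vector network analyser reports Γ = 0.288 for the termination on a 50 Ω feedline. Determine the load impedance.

Z_L ≈ 90.4 Ω

Z_L = Z_0·(1 + Γ)/(1 − Γ) = 50·(1.29)/(0.712)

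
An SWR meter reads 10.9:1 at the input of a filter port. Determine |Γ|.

|Γ| ≈ 0.832

|Γ| = (S − 1)/(S + 1) = (10.9 − 1)/(10.9 + 1) = 9.9/11.9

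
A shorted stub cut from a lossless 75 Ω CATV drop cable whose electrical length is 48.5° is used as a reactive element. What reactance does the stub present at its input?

tan(βl) = 1.13
For a shorted stub, Z_in = jZ_0·tan(βl)

X_in ≈ 84.8 Ω (inductive)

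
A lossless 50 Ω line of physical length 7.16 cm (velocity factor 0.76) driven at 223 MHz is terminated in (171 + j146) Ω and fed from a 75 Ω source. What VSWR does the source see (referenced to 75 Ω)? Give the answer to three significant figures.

VSWR ≈ 4.46

λ = v/f = 0.76·c / 223 MHz = 1.02 m
βl = 2π·l/λ = 2π × 0.07 = 25.2°
tan(βl) = 0.471
Z_in = Z_0·(Z_L + jZ_0·tanβl)/(Z_0 + jZ_L·tanβl) = 76.4 − j124 Ω
Γ_s = (Z_in − Z_s)/(Z_in + Z_s) = (1.44 − j124)/(151 − j124), |Γ_s| = 0.634
VSWR = (1 + |Γ_s|)/(1 − |Γ_s|)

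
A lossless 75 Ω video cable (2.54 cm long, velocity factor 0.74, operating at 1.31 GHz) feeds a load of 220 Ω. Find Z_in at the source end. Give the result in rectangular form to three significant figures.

Z_in ≈ 36.8 − j45.4 Ω

λ = v/f = 0.74·c / 1.31 GHz = 0.169 m
βl = 2π·l/λ = 2π × 0.15 = 54°
tan(βl) = tan(54°) = 1.37
Z_in = Z_0·(Z_L + jZ_0·tanβl)/(Z_0 + jZ_L·tanβl)
     = 75·(220 + j103)/(75 + j302)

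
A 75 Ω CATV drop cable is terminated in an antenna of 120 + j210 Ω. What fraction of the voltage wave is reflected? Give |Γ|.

Γ = (Z_L − Z_0)/(Z_L + Z_0) = (45 + j210)/(195 + j210)
|Γ| = 215/287

|Γ| ≈ 0.749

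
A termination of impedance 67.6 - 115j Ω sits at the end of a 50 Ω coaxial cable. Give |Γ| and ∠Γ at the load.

Γ = (Z_L − Z_0)/(Z_L + Z_0) = (17.6 − j115)/(117.6 − j115)
|Γ| = 116/164 = 0.707

Γ ≈ 0.707 ∠ -36.9°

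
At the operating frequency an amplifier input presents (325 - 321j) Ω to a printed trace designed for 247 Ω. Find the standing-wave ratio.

VSWR ≈ 3.03

Γ = (Z_L − Z_0)/(Z_L + Z_0) = (78 − j321)/(572 − j321)
|Γ| = 330/656 = 0.504
VSWR = (1 + |Γ|)/(1 − |Γ|) = 1.5/0.496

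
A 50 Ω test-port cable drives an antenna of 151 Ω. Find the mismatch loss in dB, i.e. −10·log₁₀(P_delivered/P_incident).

Γ = (151 − 50)/(151 + 50) = 0.502
|Γ|² = 0.252, so P_del/P_inc = 1 − |Γ|² = 0.748
ML = −10·log₁₀(1 − |Γ|²)

mismatch loss ≈ 1.26 dB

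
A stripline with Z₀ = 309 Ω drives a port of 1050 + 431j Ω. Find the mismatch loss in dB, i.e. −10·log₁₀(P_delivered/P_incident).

mismatch loss ≈ 1.95 dB

Γ = (741 + j431)/(1359 + j431), |Γ| = 0.601
|Γ|² = 0.362, so P_del/P_inc = 1 − |Γ|² = 0.638
ML = −10·log₁₀(1 − |Γ|²)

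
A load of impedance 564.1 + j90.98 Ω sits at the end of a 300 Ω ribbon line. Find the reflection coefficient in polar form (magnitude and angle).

Γ = (Z_L − Z_0)/(Z_L + Z_0) = (264.1 + j90.98)/(864.1 + j90.98)
|Γ| = 279/869 = 0.321

Γ ≈ 0.321 ∠ 13°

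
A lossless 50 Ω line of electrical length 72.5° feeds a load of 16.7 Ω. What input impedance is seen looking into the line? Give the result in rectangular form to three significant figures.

tan(βl) = tan(72.5°) = 3.17
Z_in = Z_0·(Z_L + jZ_0·tanβl)/(Z_0 + jZ_L·tanβl)
     = 50·(16.7 + j159)/(50 + j53)

Z_in ≈ 87 + j66.4 Ω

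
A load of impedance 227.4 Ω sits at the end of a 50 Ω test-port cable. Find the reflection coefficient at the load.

Γ = 0.64

Γ = (Z_L − Z_0)/(Z_L + Z_0) = (227.4 − 50)/(227.4 + 50) = 177.4/277.4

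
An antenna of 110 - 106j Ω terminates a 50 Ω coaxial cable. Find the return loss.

RL ≈ 3.95 dB

Γ = (60 − j106)/(160 − j106), |Γ| = 0.635
RL = −20·log₁₀|Γ| = −20·log₁₀(0.635)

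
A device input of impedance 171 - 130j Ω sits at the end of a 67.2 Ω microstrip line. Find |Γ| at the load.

Γ = (Z_L − Z_0)/(Z_L + Z_0) = (103.8 − j130)/(238.2 − j130)
|Γ| = 166/271

|Γ| ≈ 0.613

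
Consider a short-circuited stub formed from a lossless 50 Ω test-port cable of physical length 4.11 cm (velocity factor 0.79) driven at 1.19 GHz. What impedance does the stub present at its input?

Z_in ≈ +j178 Ω

λ = v/f = 0.79·c / 1.19 GHz = 0.199 m
βl = 2π·l/λ = 2π × 0.206 = 74.3°
tan(βl) = 3.56
For a short-circuited stub, Z_in = jZ_0·tan(βl)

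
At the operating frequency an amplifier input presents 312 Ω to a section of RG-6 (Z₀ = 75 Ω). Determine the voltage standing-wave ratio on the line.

VSWR ≈ 4.16

Γ = (312 − 75)/(312 + 75) = 0.612
VSWR = (1 + 0.612)/(1 − 0.612)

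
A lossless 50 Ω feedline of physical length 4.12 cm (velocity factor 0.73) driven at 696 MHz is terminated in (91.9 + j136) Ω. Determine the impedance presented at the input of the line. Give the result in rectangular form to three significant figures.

λ = v/f = 0.73·c / 696 MHz = 0.315 m
βl = 2π·l/λ = 2π × 0.131 = 47.1°
tan(βl) = tan(47.1°) = 1.08
Z_in = Z_0·(Z_L + jZ_0·tanβl)/(Z_0 + jZ_L·tanβl)
     = 50·(91.9 + j190)/(-96.5 + j99)

Z_in ≈ 26 − j71.7 Ω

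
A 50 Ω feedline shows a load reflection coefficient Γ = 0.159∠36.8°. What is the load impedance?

Z_L ≈ 63.2 + j12.4 Ω

Z_L = Z_0·(1 + Γ)/(1 − Γ) = 50·(1.13 + j0.0952)/(0.873 − j0.0952)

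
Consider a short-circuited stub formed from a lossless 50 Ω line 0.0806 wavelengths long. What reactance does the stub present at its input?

βl = 2π × 0.0806 = 29°
tan(βl) = 0.555
For a short-circuited stub, Z_in = jZ_0·tan(βl)

X_in ≈ 27.7 Ω (inductive)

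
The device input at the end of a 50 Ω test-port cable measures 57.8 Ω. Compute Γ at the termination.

Γ = 0.0724

Γ = (Z_L − Z_0)/(Z_L + Z_0) = (57.8 − 50)/(57.8 + 50) = 7.8/107.8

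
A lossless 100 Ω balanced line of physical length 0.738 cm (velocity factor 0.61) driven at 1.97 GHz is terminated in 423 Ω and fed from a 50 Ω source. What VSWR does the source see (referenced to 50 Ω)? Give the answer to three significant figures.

VSWR ≈ 7.06

λ = v/f = 0.61·c / 1.97 GHz = 0.0929 m
βl = 2π·l/λ = 2π × 0.0794 = 28.6°
tan(βl) = 0.545
Z_in = Z_0·(Z_L + jZ_0·tanβl)/(Z_0 + jZ_L·tanβl) = 86.8 − j146 Ω
Γ_s = (Z_in − Z_s)/(Z_in + Z_s) = (36.8 − j146)/(137 − j146), |Γ_s| = 0.752
VSWR = (1 + |Γ_s|)/(1 − |Γ_s|)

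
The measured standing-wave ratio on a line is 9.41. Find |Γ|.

|Γ| = (S − 1)/(S + 1) = (9.41 − 1)/(9.41 + 1) = 8.41/10.4

|Γ| ≈ 0.808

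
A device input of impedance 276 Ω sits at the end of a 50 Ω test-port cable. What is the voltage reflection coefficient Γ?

Γ = (Z_L − Z_0)/(Z_L + Z_0) = (276 − 50)/(276 + 50) = 226/326

Γ = 0.693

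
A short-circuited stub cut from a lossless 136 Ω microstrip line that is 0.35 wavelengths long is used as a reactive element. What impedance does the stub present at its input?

Z_in ≈ −j187 Ω

βl = 2π × 0.35 = 126°
tan(βl) = -1.38
For a short-circuited stub, Z_in = jZ_0·tan(βl)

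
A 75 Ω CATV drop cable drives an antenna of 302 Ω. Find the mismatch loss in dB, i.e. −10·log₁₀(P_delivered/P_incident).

mismatch loss ≈ 1.96 dB

Γ = (302 − 75)/(302 + 75) = 0.602
|Γ|² = 0.363, so P_del/P_inc = 1 − |Γ|² = 0.637
ML = −10·log₁₀(1 − |Γ|²)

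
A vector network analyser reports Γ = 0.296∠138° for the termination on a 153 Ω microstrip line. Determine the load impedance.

Z_L ≈ 91.4 + j39.7 Ω

Z_L = Z_0·(1 + Γ)/(1 − Γ) = 153·(0.78 + j0.198)/(1.22 − j0.198)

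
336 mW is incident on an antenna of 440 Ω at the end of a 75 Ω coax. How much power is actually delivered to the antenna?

Γ = (440 − 75)/(440 + 75) = 0.709
|Γ|² = 0.502
P_refl = |Γ|²·P_inc = 169 mW, P_del = (1 − |Γ|²)·P_inc = 167 mW

P_delivered ≈ 167 mW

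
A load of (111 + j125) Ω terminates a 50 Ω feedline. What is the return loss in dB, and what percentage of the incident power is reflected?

RL ≈ 3.32 dB; 46.6% of incident power reflected

Γ = (61 + j125)/(161 + j125), |Γ| = 0.682
RL = −20·log₁₀(0.682) = 3.32 dB
P_refl/P_inc = |Γ|² = 0.466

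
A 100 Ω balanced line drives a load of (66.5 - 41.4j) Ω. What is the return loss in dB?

RL ≈ 10.2 dB

Γ = (-33.5 − j41.4)/(166.5 − j41.4), |Γ| = 0.31
RL = −20·log₁₀|Γ| = −20·log₁₀(0.31)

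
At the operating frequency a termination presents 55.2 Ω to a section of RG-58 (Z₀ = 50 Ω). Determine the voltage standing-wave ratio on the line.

VSWR ≈ 1.1

For a purely resistive load, VSWR = R_L/Z_0 or Z_0/R_L (whichever > 1) = 55.2/50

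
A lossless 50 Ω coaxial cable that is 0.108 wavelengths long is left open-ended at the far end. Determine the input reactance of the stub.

X_in ≈ -62 Ω (capacitive)

βl = 2π × 0.108 = 38.9°
tan(βl) = 0.806
For an open-ended stub, Z_in = −jZ_0·cot(βl) = −jZ_0/tan(βl)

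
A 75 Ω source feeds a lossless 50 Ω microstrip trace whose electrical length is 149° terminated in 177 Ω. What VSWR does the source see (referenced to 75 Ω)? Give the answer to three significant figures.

VSWR ≈ 3.19

tan(βl) = -0.601
Z_in = Z_0·(Z_L + jZ_0·tanβl)/(Z_0 + jZ_L·tanβl) = 43.6 + j62.7 Ω
Γ_s = (Z_in − Z_s)/(Z_in + Z_s) = (-31.4 + j62.7)/(119 + j62.7), |Γ_s| = 0.523
VSWR = (1 + |Γ_s|)/(1 − |Γ_s|)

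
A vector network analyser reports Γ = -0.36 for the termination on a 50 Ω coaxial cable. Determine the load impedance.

Z_L ≈ 23.5 Ω

Z_L = Z_0·(1 + Γ)/(1 − Γ) = 50·(0.64)/(1.36)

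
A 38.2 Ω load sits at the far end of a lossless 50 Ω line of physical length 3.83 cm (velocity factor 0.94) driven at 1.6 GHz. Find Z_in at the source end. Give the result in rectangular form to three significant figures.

λ = v/f = 0.94·c / 1.6 GHz = 0.176 m
βl = 2π·l/λ = 2π × 0.217 = 78.2°
tan(βl) = tan(78.2°) = 4.8
Z_in = Z_0·(Z_L + jZ_0·tanβl)/(Z_0 + jZ_L·tanβl)
     = 50·(38.2 + j240)/(50 + j183)

Z_in ≈ 63.6 + j6.92 Ω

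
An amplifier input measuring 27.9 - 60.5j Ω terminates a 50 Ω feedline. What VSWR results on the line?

VSWR ≈ 4.76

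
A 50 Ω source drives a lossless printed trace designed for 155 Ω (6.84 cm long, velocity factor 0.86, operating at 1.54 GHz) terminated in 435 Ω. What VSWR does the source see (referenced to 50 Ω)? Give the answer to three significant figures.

VSWR ≈ 6.64

λ = v/f = 0.86·c / 1.54 GHz = 0.168 m
βl = 2π·l/λ = 2π × 0.408 = 147°
tan(βl) = -0.65
Z_in = Z_0·(Z_L + jZ_0·tanβl)/(Z_0 + jZ_L·tanβl) = 143 + j160 Ω
Γ_s = (Z_in − Z_s)/(Z_in + Z_s) = (93 + j160)/(193 + j160), |Γ_s| = 0.738
VSWR = (1 + |Γ_s|)/(1 − |Γ_s|)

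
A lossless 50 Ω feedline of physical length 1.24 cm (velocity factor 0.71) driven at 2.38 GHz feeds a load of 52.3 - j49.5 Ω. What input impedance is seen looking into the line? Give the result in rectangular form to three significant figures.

λ = v/f = 0.71·c / 2.38 GHz = 0.0895 m
βl = 2π·l/λ = 2π × 0.139 = 49.9°
tan(βl) = tan(49.9°) = 1.19
Z_in = Z_0·(Z_L + jZ_0·tanβl)/(Z_0 + jZ_L·tanβl)
     = 50·(52.3 + j9.83)/(109 + j62.1)

Z_in ≈ 20.1 − j6.94 Ω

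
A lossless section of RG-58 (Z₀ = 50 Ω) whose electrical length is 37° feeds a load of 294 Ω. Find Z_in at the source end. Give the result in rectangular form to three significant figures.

tan(βl) = tan(37°) = 0.754
Z_in = Z_0·(Z_L + jZ_0·tanβl)/(Z_0 + jZ_L·tanβl)
     = 50·(294 + j37.7)/(50 + j222)

Z_in ≈ 22.3 − j61.3 Ω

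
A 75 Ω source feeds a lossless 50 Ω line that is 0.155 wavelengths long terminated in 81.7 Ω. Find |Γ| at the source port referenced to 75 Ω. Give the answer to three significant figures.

βl = 2π × 0.155 = 55.8°
tan(βl) = 1.47
Z_in = Z_0·(Z_L + jZ_0·tanβl)/(Z_0 + jZ_L·tanβl) = 38.1 − j18.1 Ω
Γ_s = (Z_in − Z_s)/(Z_in + Z_s) = (-36.9 − j18.1)/(113 − j18.1), |Γ_s| = 0.359

|Γ| ≈ 0.359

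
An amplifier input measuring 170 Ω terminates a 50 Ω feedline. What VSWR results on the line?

Γ = (170 − 50)/(170 + 50) = 0.545
VSWR = (1 + 0.545)/(1 − 0.545)

VSWR ≈ 3.4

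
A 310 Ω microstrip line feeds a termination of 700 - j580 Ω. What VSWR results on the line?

VSWR ≈ 4

Γ = (Z_L − Z_0)/(Z_L + Z_0) = (390 − j580)/(1010 − j580)
|Γ| = 699/1160 = 0.6
VSWR = (1 + |Γ|)/(1 − |Γ|) = 1.6/0.4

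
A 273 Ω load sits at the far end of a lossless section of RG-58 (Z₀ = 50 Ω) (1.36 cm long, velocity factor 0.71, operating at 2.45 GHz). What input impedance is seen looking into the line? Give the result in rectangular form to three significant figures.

λ = v/f = 0.71·c / 2.45 GHz = 0.0869 m
βl = 2π·l/λ = 2π × 0.156 = 56.3°
tan(βl) = tan(56.3°) = 1.5
Z_in = Z_0·(Z_L + jZ_0·tanβl)/(Z_0 + jZ_L·tanβl)
     = 50·(273 + j75)/(50 + j410)

Z_in ≈ 13 − j31.7 Ω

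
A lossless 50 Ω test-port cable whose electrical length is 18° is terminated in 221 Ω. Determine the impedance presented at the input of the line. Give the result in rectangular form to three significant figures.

Z_in ≈ 79.8 − j98.3 Ω

tan(βl) = tan(18°) = 0.325
Z_in = Z_0·(Z_L + jZ_0·tanβl)/(Z_0 + jZ_L·tanβl)
     = 50·(221 + j16.2)/(50 + j71.8)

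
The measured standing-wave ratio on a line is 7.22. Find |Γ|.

|Γ| = (S − 1)/(S + 1) = (7.22 − 1)/(7.22 + 1) = 6.22/8.22

|Γ| ≈ 0.757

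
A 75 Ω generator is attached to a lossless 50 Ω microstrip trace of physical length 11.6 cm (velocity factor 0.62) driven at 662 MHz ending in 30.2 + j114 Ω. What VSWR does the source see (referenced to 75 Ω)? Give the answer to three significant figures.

λ = v/f = 0.62·c / 662 MHz = 0.281 m
βl = 2π·l/λ = 2π × 0.413 = 149°
tan(βl) = -0.61
Z_in = Z_0·(Z_L + jZ_0·tanβl)/(Z_0 + jZ_L·tanβl) = 7.08 + j36 Ω
Γ_s = (Z_in − Z_s)/(Z_in + Z_s) = (-67.9 + j36)/(82.1 + j36), |Γ_s| = 0.858
VSWR = (1 + |Γ_s|)/(1 − |Γ_s|)

VSWR ≈ 13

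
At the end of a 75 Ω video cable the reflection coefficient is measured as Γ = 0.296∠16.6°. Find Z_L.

Z_L = Z_0·(1 + Γ)/(1 − Γ) = 75·(1.28 + j0.0846)/(0.716 − j0.0846)

Z_L ≈ 132 + j24.4 Ω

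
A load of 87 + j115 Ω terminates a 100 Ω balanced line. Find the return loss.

Γ = (-13 + j115)/(187 + j115), |Γ| = 0.527
RL = −20·log₁₀|Γ| = −20·log₁₀(0.527)

RL ≈ 5.56 dB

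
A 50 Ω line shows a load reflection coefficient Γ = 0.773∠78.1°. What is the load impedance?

Z_L ≈ 15.7 + j59.2 Ω

Z_L = Z_0·(1 + Γ)/(1 − Γ) = 50·(1.16 + j0.756)/(0.841 − j0.756)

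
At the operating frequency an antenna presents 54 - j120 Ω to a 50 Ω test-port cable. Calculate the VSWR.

VSWR ≈ 7.2

Γ = (Z_L − Z_0)/(Z_L + Z_0) = (4 − j120)/(104 − j120)
|Γ| = 120/159 = 0.756
VSWR = (1 + |Γ|)/(1 − |Γ|) = 1.76/0.244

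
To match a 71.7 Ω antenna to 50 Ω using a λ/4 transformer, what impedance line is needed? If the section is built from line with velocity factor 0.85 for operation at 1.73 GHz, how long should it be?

Z_qwt = √(Z_0·R_L) = √(50 × 71.7) = √3585
λ = 0.85·c/f = 0.147 m, so l = λ/4 = 0.0368 m

Z_qwt ≈ 59.9 Ω; length ≈ 3.68 cm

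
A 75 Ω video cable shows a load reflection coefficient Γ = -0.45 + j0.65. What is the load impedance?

Z_L ≈ 11.1 + j38.6 Ω

Z_L = Z_0·(1 + Γ)/(1 − Γ) = 75·(0.55 + j0.65)/(1.45 − j0.65)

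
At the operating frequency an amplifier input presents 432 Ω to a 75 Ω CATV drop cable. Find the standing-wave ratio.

VSWR ≈ 5.76

Γ = (432 − 75)/(432 + 75) = 0.704
VSWR = (1 + 0.704)/(1 − 0.704)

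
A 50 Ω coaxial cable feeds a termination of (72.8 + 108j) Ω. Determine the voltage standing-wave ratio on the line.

Γ = (Z_L − Z_0)/(Z_L + Z_0) = (22.8 + j108)/(122.8 + j108)
|Γ| = 110/164 = 0.675
VSWR = (1 + |Γ|)/(1 − |Γ|) = 1.67/0.325

VSWR ≈ 5.15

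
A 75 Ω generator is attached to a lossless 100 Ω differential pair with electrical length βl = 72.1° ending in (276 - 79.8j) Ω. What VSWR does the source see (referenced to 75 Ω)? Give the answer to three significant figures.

tan(βl) = 3.1
Z_in = Z_0·(Z_L + jZ_0·tanβl)/(Z_0 + jZ_L·tanβl) = 34.3 − j18.3 Ω
Γ_s = (Z_in − Z_s)/(Z_in + Z_s) = (-40.7 − j18.3)/(109 − j18.3), |Γ_s| = 0.402
VSWR = (1 + |Γ_s|)/(1 − |Γ_s|)

VSWR ≈ 2.35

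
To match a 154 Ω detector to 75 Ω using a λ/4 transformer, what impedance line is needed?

Z_qwt ≈ 107 Ω

Z_qwt = √(Z_0·R_L) = √(75 × 154) = √11550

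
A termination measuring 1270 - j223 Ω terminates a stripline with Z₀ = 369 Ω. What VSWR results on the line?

Γ = (Z_L − Z_0)/(Z_L + Z_0) = (901 − j223)/(1639 − j223)
|Γ| = 928/1650 = 0.561
VSWR = (1 + |Γ|)/(1 − |Γ|) = 1.56/0.439

VSWR ≈ 3.56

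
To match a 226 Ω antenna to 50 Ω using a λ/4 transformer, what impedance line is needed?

Z_qwt ≈ 106 Ω

Z_qwt = √(Z_0·R_L) = √(50 × 226) = √11300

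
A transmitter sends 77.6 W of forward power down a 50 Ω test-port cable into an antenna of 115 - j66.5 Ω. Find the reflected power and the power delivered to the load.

P_reflected ≈ 21.2 W; P_delivered ≈ 56.4 W

|Γ| = |(65 − j66.5)/(165 − j66.5)| = 0.523
|Γ|² = 0.273
P_refl = |Γ|²·P_inc = 21.2 W, P_del = (1 − |Γ|²)·P_inc = 56.4 W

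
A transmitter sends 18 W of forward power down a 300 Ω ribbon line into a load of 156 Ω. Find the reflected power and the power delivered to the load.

Γ = (156 − 300)/(156 + 300) = -0.316
|Γ|² = 0.0997
P_refl = |Γ|²·P_inc = 1.8 W, P_del = (1 − |Γ|²)·P_inc = 16.2 W

P_reflected ≈ 1.8 W; P_delivered ≈ 16.2 W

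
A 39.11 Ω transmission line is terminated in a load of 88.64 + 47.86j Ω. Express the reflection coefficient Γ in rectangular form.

Γ ≈ 0.463 + j0.201

Γ = (Z_L − Z_0)/(Z_L + Z_0) = (49.53 + j47.86)/(127.8 + j47.86)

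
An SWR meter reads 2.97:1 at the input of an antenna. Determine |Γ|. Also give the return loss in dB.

|Γ| ≈ 0.496; return loss ≈ 6.09 dB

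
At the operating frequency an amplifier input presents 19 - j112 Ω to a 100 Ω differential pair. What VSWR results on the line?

VSWR ≈ 12

Γ = (Z_L − Z_0)/(Z_L + Z_0) = (-81 − j112)/(119 − j112)
|Γ| = 138/163 = 0.846
VSWR = (1 + |Γ|)/(1 − |Γ|) = 1.85/0.154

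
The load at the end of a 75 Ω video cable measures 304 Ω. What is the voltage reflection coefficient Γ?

Γ = (Z_L − Z_0)/(Z_L + Z_0) = (304 − 75)/(304 + 75) = 229/379

Γ = 0.604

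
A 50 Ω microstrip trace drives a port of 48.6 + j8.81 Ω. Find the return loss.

RL ≈ 20.9 dB

Γ = (-1.4 + j8.81)/(98.6 + j8.81), |Γ| = 0.0901
RL = −20·log₁₀|Γ| = −20·log₁₀(0.0901)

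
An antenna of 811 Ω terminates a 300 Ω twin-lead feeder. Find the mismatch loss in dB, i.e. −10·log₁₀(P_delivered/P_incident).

mismatch loss ≈ 1.03 dB

Γ = (811 − 300)/(811 + 300) = 0.46
|Γ|² = 0.212, so P_del/P_inc = 1 − |Γ|² = 0.788
ML = −10·log₁₀(1 − |Γ|²)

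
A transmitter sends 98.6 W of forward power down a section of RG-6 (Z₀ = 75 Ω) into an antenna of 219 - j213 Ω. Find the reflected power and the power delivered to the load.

P_reflected ≈ 49.5 W; P_delivered ≈ 49.1 W

|Γ| = |(144 − j213)/(294 − j213)| = 0.708
|Γ|² = 0.502
P_refl = |Γ|²·P_inc = 49.5 W, P_del = (1 − |Γ|²)·P_inc = 49.1 W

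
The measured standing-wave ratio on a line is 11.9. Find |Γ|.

|Γ| ≈ 0.845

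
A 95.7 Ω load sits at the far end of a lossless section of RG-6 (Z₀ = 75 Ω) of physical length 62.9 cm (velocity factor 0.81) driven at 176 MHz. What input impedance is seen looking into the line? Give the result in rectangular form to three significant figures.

λ = v/f = 0.81·c / 176 MHz = 1.38 m
βl = 2π·l/λ = 2π × 0.456 = 164°
tan(βl) = tan(164°) = -0.287
Z_in = Z_0·(Z_L + jZ_0·tanβl)/(Z_0 + jZ_L·tanβl)
     = 75·(95.7 − j21.5)/(75 − j27.4)

Z_in ≈ 91.3 + j11.9 Ω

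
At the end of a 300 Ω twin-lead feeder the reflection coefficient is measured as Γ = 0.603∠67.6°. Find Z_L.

Z_L ≈ 211 + j370 Ω

Z_L = Z_0·(1 + Γ)/(1 − Γ) = 300·(1.23 + j0.558)/(0.77 − j0.558)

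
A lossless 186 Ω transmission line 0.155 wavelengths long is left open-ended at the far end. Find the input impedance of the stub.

βl = 2π × 0.155 = 55.8°
tan(βl) = 1.47
For an open-ended stub, Z_in = −jZ_0·cot(βl) = −jZ_0/tan(βl)

Z_in ≈ −j126 Ω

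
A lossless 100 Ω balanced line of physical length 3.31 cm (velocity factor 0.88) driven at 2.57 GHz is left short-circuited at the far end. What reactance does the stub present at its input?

λ = v/f = 0.88·c / 2.57 GHz = 0.103 m
βl = 2π·l/λ = 2π × 0.322 = 116°
tan(βl) = -2.05
For a short-circuited stub, Z_in = jZ_0·tan(βl)

X_in ≈ -205 Ω (capacitive)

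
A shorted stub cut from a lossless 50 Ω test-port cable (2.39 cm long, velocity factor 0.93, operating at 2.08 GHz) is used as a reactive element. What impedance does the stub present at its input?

Z_in ≈ +j103 Ω

λ = v/f = 0.93·c / 2.08 GHz = 0.134 m
βl = 2π·l/λ = 2π × 0.178 = 64.1°
tan(βl) = 2.06
For a shorted stub, Z_in = jZ_0·tan(βl)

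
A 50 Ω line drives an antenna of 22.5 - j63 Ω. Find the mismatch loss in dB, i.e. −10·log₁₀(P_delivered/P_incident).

Γ = (-27.5 − j63)/(72.5 − j63), |Γ| = 0.716
|Γ|² = 0.512, so P_del/P_inc = 1 − |Γ|² = 0.488
ML = −10·log₁₀(1 − |Γ|²)

mismatch loss ≈ 3.12 dB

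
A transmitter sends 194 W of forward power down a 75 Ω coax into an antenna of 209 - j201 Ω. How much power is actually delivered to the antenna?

P_delivered ≈ 100 W

|Γ| = |(134 − j201)/(284 − j201)| = 0.694
|Γ|² = 0.482
P_refl = |Γ|²·P_inc = 93.5 W, P_del = (1 − |Γ|²)·P_inc = 100 W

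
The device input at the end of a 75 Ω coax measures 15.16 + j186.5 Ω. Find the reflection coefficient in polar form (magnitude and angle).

Γ = (Z_L − Z_0)/(Z_L + Z_0) = (-59.84 + j186.5)/(90.16 + j186.5)
|Γ| = 196/207 = 0.946

Γ ≈ 0.946 ∠ 43.6°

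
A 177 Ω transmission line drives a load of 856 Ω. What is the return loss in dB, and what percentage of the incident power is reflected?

Γ = (856 − 177)/(856 + 177) = 0.657
RL = −20·log₁₀(0.657) = 3.64 dB
P_refl/P_inc = |Γ|² = 0.432

RL ≈ 3.64 dB; 43.2% of incident power reflected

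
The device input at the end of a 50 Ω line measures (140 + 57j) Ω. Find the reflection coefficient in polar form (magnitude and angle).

Γ ≈ 0.537 ∠ 15.6°

Γ = (Z_L − Z_0)/(Z_L + Z_0) = (90 + j57)/(190 + j57)
|Γ| = 107/198 = 0.537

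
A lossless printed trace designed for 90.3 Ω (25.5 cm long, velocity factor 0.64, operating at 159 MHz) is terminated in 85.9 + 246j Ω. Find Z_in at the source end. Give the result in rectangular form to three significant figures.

λ = v/f = 0.64·c / 159 MHz = 1.21 m
βl = 2π·l/λ = 2π × 0.211 = 76°
tan(βl) = tan(76°) = 4.02
Z_in = Z_0·(Z_L + jZ_0·tanβl)/(Z_0 + jZ_L·tanβl)
     = 90.3·(85.9 + j609)/(-898 + j345)

Z_in ≈ 13 − j56.2 Ω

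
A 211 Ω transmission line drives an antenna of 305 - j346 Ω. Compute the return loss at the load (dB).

RL ≈ 4.77 dB

Γ = (94 − j346)/(516 − j346), |Γ| = 0.577
RL = −20·log₁₀|Γ| = −20·log₁₀(0.577)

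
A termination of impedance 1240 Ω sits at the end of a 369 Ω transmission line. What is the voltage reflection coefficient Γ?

Γ = (Z_L − Z_0)/(Z_L + Z_0) = (1240 − 369)/(1240 + 369) = 871/1609

Γ = 0.541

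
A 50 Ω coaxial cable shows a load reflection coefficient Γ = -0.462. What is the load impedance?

Z_L = Z_0·(1 + Γ)/(1 − Γ) = 50·(0.538)/(1.46)

Z_L ≈ 18.4 Ω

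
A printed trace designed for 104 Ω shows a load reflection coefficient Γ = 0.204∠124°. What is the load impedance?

Z_L ≈ 78.5 + j27.7 Ω

Z_L = Z_0·(1 + Γ)/(1 − Γ) = 104·(0.886 + j0.169)/(1.11 − j0.169)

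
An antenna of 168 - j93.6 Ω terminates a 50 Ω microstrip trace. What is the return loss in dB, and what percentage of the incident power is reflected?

RL ≈ 3.95 dB; 40.3% of incident power reflected

Γ = (118 − j93.6)/(218 − j93.6), |Γ| = 0.635
RL = −20·log₁₀(0.635) = 3.95 dB
P_refl/P_inc = |Γ|² = 0.403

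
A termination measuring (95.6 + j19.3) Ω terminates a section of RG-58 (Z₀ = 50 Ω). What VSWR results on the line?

Γ = (Z_L − Z_0)/(Z_L + Z_0) = (45.6 + j19.3)/(145.6 + j19.3)
|Γ| = 49.5/147 = 0.337
VSWR = (1 + |Γ|)/(1 − |Γ|) = 1.34/0.663

VSWR ≈ 2.02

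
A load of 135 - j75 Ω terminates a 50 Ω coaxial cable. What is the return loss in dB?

Γ = (85 − j75)/(185 − j75), |Γ| = 0.568
RL = −20·log₁₀|Γ| = −20·log₁₀(0.568)

RL ≈ 4.92 dB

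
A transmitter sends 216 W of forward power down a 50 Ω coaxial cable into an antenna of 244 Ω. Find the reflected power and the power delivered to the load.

P_reflected ≈ 94.1 W; P_delivered ≈ 122 W

Γ = (244 − 50)/(244 + 50) = 0.66
|Γ|² = 0.435
P_refl = |Γ|²·P_inc = 94.1 W, P_del = (1 − |Γ|²)·P_inc = 122 W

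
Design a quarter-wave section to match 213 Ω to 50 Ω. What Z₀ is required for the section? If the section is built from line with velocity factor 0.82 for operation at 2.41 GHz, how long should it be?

Z_qwt = √(Z_0·R_L) = √(50 × 213) = √10650
λ = 0.82·c/f = 0.102 m, so l = λ/4 = 0.0255 m

Z_qwt ≈ 103 Ω; length ≈ 2.55 cm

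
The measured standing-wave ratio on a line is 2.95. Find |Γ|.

|Γ| = (S − 1)/(S + 1) = (2.95 − 1)/(2.95 + 1) = 1.95/3.95

|Γ| ≈ 0.494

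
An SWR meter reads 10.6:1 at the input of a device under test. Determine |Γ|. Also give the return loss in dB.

|Γ| = (S − 1)/(S + 1) = (10.6 − 1)/(10.6 + 1) = 9.6/11.6
RL = −20·log₁₀|Γ| = −20·log₁₀(0.828)

|Γ| ≈ 0.828; return loss ≈ 1.64 dB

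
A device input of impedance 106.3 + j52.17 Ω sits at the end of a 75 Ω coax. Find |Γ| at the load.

|Γ| ≈ 0.322

Γ = (Z_L − Z_0)/(Z_L + Z_0) = (31.3 + j52.17)/(181.3 + j52.17)
|Γ| = 60.8/189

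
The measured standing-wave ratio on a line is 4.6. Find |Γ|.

|Γ| ≈ 0.643

|Γ| = (S − 1)/(S + 1) = (4.6 − 1)/(4.6 + 1) = 3.6/5.6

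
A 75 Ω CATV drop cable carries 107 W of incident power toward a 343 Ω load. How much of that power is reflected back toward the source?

P_reflected ≈ 44 W

Γ = (343 − 75)/(343 + 75) = 0.641
|Γ|² = 0.411
P_refl = |Γ|²·P_inc = 44 W, P_del = (1 − |Γ|²)·P_inc = 63 W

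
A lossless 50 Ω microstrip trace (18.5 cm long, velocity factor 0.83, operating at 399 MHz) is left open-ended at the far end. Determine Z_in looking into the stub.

λ = v/f = 0.83·c / 399 MHz = 0.624 m
βl = 2π·l/λ = 2π × 0.296 = 107°
tan(βl) = -3.33
For an open-ended stub, Z_in = −jZ_0·cot(βl) = −jZ_0/tan(βl)

Z_in ≈ +j15 Ω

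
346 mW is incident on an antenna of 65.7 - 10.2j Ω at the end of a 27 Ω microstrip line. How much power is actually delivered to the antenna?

P_delivered ≈ 282 mW

|Γ| = |(38.7 − j10.2)/(92.7 − j10.2)| = 0.429
|Γ|² = 0.184
P_refl = |Γ|²·P_inc = 63.7 mW, P_del = (1 − |Γ|²)·P_inc = 282 mW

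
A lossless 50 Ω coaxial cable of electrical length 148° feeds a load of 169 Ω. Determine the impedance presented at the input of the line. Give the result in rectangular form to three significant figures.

Z_in ≈ 43 + j59.6 Ω

tan(βl) = tan(148°) = -0.625
Z_in = Z_0·(Z_L + jZ_0·tanβl)/(Z_0 + jZ_L·tanβl)
     = 50·(169 − j31.2)/(50 − j106)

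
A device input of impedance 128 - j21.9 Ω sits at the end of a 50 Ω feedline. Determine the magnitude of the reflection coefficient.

Γ = (Z_L − Z_0)/(Z_L + Z_0) = (78 − j21.9)/(178 − j21.9)
|Γ| = 81/179

|Γ| ≈ 0.452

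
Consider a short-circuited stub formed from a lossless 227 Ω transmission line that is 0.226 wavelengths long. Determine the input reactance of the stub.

X_in ≈ 1490 Ω (inductive)

βl = 2π × 0.226 = 81.4°
tan(βl) = 6.58
For a short-circuited stub, Z_in = jZ_0·tan(βl)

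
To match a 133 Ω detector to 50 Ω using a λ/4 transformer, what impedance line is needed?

Z_qwt ≈ 81.5 Ω

Z_qwt = √(Z_0·R_L) = √(50 × 133) = √6650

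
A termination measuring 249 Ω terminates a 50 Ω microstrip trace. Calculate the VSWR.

Γ = (249 − 50)/(249 + 50) = 0.666
VSWR = (1 + 0.666)/(1 − 0.666)

VSWR ≈ 4.98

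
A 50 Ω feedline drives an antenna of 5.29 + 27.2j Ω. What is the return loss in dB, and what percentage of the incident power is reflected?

Γ = (-44.71 + j27.2)/(55.29 + j27.2), |Γ| = 0.849
RL = −20·log₁₀(0.849) = 1.42 dB
P_refl/P_inc = |Γ|² = 0.721

RL ≈ 1.42 dB; 72.1% of incident power reflected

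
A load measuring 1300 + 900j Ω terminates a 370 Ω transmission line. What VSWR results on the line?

Γ = (Z_L − Z_0)/(Z_L + Z_0) = (930 + j900)/(1670 + j900)
|Γ| = 1290/1900 = 0.682
VSWR = (1 + |Γ|)/(1 − |Γ|) = 1.68/0.318

VSWR ≈ 5.29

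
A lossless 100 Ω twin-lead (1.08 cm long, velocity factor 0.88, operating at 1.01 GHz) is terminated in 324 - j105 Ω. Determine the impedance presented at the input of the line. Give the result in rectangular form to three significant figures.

Z_in ≈ 146 − j160 Ω

λ = v/f = 0.88·c / 1.01 GHz = 0.261 m
βl = 2π·l/λ = 2π × 0.0413 = 14.9°
tan(βl) = tan(14.9°) = 0.266
Z_in = Z_0·(Z_L + jZ_0·tanβl)/(Z_0 + jZ_L·tanβl)
     = 100·(324 − j78.4)/(128 + j86.1)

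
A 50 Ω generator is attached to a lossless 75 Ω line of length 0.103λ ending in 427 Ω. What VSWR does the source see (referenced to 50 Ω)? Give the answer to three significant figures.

βl = 2π × 0.103 = 37.1°
tan(βl) = 0.756
Z_in = Z_0·(Z_L + jZ_0·tanβl)/(Z_0 + jZ_L·tanβl) = 34.4 − j91.2 Ω
Γ_s = (Z_in − Z_s)/(Z_in + Z_s) = (-15.6 − j91.2)/(84.4 − j91.2), |Γ_s| = 0.745
VSWR = (1 + |Γ_s|)/(1 − |Γ_s|)

VSWR ≈ 6.84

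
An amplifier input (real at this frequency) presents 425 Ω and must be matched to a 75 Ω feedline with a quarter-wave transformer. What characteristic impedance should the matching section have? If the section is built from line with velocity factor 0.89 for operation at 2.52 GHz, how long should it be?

Z_qwt ≈ 179 Ω; length ≈ 2.65 cm

Z_qwt = √(Z_0·R_L) = √(75 × 425) = √31880
λ = 0.89·c/f = 0.106 m, so l = λ/4 = 0.0265 m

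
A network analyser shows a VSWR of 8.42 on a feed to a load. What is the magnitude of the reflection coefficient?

|Γ| = (S − 1)/(S + 1) = (8.42 − 1)/(8.42 + 1) = 7.42/9.42

|Γ| ≈ 0.788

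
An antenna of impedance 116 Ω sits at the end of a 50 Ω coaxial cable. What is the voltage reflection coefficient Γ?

Γ = 0.398

Γ = (Z_L − Z_0)/(Z_L + Z_0) = (116 − 50)/(116 + 50) = 66/166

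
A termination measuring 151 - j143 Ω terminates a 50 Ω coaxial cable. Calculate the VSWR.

VSWR ≈ 5.89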